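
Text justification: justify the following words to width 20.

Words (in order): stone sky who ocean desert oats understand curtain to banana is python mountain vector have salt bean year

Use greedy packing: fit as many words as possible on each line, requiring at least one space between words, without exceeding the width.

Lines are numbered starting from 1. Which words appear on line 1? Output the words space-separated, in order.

Answer: stone sky who ocean

Derivation:
Line 1: ['stone', 'sky', 'who', 'ocean'] (min_width=19, slack=1)
Line 2: ['desert', 'oats'] (min_width=11, slack=9)
Line 3: ['understand', 'curtain'] (min_width=18, slack=2)
Line 4: ['to', 'banana', 'is', 'python'] (min_width=19, slack=1)
Line 5: ['mountain', 'vector', 'have'] (min_width=20, slack=0)
Line 6: ['salt', 'bean', 'year'] (min_width=14, slack=6)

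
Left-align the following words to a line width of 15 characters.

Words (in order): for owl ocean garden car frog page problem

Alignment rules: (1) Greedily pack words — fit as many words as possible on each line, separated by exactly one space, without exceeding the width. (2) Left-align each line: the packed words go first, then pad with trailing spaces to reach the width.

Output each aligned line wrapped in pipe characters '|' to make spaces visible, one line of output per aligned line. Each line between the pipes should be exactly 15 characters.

Answer: |for owl ocean  |
|garden car frog|
|page problem   |

Derivation:
Line 1: ['for', 'owl', 'ocean'] (min_width=13, slack=2)
Line 2: ['garden', 'car', 'frog'] (min_width=15, slack=0)
Line 3: ['page', 'problem'] (min_width=12, slack=3)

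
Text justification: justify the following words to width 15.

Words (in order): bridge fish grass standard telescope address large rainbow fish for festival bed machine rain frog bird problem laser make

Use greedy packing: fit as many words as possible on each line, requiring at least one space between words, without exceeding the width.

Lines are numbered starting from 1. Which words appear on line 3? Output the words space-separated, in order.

Line 1: ['bridge', 'fish'] (min_width=11, slack=4)
Line 2: ['grass', 'standard'] (min_width=14, slack=1)
Line 3: ['telescope'] (min_width=9, slack=6)
Line 4: ['address', 'large'] (min_width=13, slack=2)
Line 5: ['rainbow', 'fish'] (min_width=12, slack=3)
Line 6: ['for', 'festival'] (min_width=12, slack=3)
Line 7: ['bed', 'machine'] (min_width=11, slack=4)
Line 8: ['rain', 'frog', 'bird'] (min_width=14, slack=1)
Line 9: ['problem', 'laser'] (min_width=13, slack=2)
Line 10: ['make'] (min_width=4, slack=11)

Answer: telescope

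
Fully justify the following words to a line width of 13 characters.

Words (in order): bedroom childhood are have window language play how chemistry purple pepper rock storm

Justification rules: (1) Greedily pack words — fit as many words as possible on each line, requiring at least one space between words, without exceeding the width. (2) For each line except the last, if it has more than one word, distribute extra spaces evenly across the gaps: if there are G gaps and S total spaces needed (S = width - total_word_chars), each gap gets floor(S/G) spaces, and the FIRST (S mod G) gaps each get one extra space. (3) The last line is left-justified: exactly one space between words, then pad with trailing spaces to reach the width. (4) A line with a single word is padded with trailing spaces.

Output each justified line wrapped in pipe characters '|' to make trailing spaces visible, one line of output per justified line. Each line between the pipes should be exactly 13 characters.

Answer: |bedroom      |
|childhood are|
|have   window|
|language play|
|how chemistry|
|purple pepper|
|rock storm   |

Derivation:
Line 1: ['bedroom'] (min_width=7, slack=6)
Line 2: ['childhood', 'are'] (min_width=13, slack=0)
Line 3: ['have', 'window'] (min_width=11, slack=2)
Line 4: ['language', 'play'] (min_width=13, slack=0)
Line 5: ['how', 'chemistry'] (min_width=13, slack=0)
Line 6: ['purple', 'pepper'] (min_width=13, slack=0)
Line 7: ['rock', 'storm'] (min_width=10, slack=3)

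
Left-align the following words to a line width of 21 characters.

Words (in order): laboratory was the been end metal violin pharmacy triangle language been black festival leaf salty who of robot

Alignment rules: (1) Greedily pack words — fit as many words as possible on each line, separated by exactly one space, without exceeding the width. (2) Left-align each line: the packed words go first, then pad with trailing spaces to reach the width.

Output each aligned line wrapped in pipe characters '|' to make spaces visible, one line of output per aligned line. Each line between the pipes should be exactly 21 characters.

Answer: |laboratory was the   |
|been end metal violin|
|pharmacy triangle    |
|language been black  |
|festival leaf salty  |
|who of robot         |

Derivation:
Line 1: ['laboratory', 'was', 'the'] (min_width=18, slack=3)
Line 2: ['been', 'end', 'metal', 'violin'] (min_width=21, slack=0)
Line 3: ['pharmacy', 'triangle'] (min_width=17, slack=4)
Line 4: ['language', 'been', 'black'] (min_width=19, slack=2)
Line 5: ['festival', 'leaf', 'salty'] (min_width=19, slack=2)
Line 6: ['who', 'of', 'robot'] (min_width=12, slack=9)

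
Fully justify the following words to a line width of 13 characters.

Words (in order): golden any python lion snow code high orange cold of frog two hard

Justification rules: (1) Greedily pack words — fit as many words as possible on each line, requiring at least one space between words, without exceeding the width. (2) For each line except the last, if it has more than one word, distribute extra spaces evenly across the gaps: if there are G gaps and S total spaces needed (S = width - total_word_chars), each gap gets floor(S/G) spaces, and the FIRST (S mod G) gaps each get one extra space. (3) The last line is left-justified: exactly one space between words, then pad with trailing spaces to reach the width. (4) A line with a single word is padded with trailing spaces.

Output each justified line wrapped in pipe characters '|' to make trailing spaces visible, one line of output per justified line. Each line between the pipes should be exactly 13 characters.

Line 1: ['golden', 'any'] (min_width=10, slack=3)
Line 2: ['python', 'lion'] (min_width=11, slack=2)
Line 3: ['snow', 'code'] (min_width=9, slack=4)
Line 4: ['high', 'orange'] (min_width=11, slack=2)
Line 5: ['cold', 'of', 'frog'] (min_width=12, slack=1)
Line 6: ['two', 'hard'] (min_width=8, slack=5)

Answer: |golden    any|
|python   lion|
|snow     code|
|high   orange|
|cold  of frog|
|two hard     |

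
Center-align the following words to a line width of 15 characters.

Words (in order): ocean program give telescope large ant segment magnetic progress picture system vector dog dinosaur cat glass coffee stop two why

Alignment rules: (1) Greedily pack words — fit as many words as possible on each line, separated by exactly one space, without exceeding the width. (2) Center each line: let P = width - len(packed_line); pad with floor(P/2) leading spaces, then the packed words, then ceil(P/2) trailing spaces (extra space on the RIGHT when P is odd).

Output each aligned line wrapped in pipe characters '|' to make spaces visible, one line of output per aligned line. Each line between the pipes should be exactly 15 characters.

Answer: | ocean program |
|give telescope |
|   large ant   |
|    segment    |
|   magnetic    |
|   progress    |
|picture system |
|  vector dog   |
| dinosaur cat  |
| glass coffee  |
| stop two why  |

Derivation:
Line 1: ['ocean', 'program'] (min_width=13, slack=2)
Line 2: ['give', 'telescope'] (min_width=14, slack=1)
Line 3: ['large', 'ant'] (min_width=9, slack=6)
Line 4: ['segment'] (min_width=7, slack=8)
Line 5: ['magnetic'] (min_width=8, slack=7)
Line 6: ['progress'] (min_width=8, slack=7)
Line 7: ['picture', 'system'] (min_width=14, slack=1)
Line 8: ['vector', 'dog'] (min_width=10, slack=5)
Line 9: ['dinosaur', 'cat'] (min_width=12, slack=3)
Line 10: ['glass', 'coffee'] (min_width=12, slack=3)
Line 11: ['stop', 'two', 'why'] (min_width=12, slack=3)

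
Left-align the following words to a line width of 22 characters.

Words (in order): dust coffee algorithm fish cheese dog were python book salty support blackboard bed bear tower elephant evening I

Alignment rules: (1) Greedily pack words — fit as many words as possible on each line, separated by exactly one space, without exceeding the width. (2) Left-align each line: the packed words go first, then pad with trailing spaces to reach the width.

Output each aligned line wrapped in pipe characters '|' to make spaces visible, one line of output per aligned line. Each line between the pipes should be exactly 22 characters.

Answer: |dust coffee algorithm |
|fish cheese dog were  |
|python book salty     |
|support blackboard bed|
|bear tower elephant   |
|evening I             |

Derivation:
Line 1: ['dust', 'coffee', 'algorithm'] (min_width=21, slack=1)
Line 2: ['fish', 'cheese', 'dog', 'were'] (min_width=20, slack=2)
Line 3: ['python', 'book', 'salty'] (min_width=17, slack=5)
Line 4: ['support', 'blackboard', 'bed'] (min_width=22, slack=0)
Line 5: ['bear', 'tower', 'elephant'] (min_width=19, slack=3)
Line 6: ['evening', 'I'] (min_width=9, slack=13)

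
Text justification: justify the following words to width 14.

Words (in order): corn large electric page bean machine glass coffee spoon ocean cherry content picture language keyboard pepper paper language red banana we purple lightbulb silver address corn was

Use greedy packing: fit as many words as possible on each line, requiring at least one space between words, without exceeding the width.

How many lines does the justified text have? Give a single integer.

Answer: 16

Derivation:
Line 1: ['corn', 'large'] (min_width=10, slack=4)
Line 2: ['electric', 'page'] (min_width=13, slack=1)
Line 3: ['bean', 'machine'] (min_width=12, slack=2)
Line 4: ['glass', 'coffee'] (min_width=12, slack=2)
Line 5: ['spoon', 'ocean'] (min_width=11, slack=3)
Line 6: ['cherry', 'content'] (min_width=14, slack=0)
Line 7: ['picture'] (min_width=7, slack=7)
Line 8: ['language'] (min_width=8, slack=6)
Line 9: ['keyboard'] (min_width=8, slack=6)
Line 10: ['pepper', 'paper'] (min_width=12, slack=2)
Line 11: ['language', 'red'] (min_width=12, slack=2)
Line 12: ['banana', 'we'] (min_width=9, slack=5)
Line 13: ['purple'] (min_width=6, slack=8)
Line 14: ['lightbulb'] (min_width=9, slack=5)
Line 15: ['silver', 'address'] (min_width=14, slack=0)
Line 16: ['corn', 'was'] (min_width=8, slack=6)
Total lines: 16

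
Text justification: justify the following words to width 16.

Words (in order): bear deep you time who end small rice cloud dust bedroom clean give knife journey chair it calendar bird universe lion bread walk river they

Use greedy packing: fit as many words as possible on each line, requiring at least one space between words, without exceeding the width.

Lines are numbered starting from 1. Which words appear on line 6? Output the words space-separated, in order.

Line 1: ['bear', 'deep', 'you'] (min_width=13, slack=3)
Line 2: ['time', 'who', 'end'] (min_width=12, slack=4)
Line 3: ['small', 'rice', 'cloud'] (min_width=16, slack=0)
Line 4: ['dust', 'bedroom'] (min_width=12, slack=4)
Line 5: ['clean', 'give', 'knife'] (min_width=16, slack=0)
Line 6: ['journey', 'chair', 'it'] (min_width=16, slack=0)
Line 7: ['calendar', 'bird'] (min_width=13, slack=3)
Line 8: ['universe', 'lion'] (min_width=13, slack=3)
Line 9: ['bread', 'walk', 'river'] (min_width=16, slack=0)
Line 10: ['they'] (min_width=4, slack=12)

Answer: journey chair it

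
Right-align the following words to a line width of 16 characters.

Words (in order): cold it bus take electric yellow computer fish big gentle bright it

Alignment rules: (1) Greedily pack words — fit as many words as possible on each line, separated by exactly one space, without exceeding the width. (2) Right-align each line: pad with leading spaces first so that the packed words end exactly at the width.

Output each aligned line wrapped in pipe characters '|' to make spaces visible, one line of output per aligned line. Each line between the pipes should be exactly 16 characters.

Answer: |cold it bus take|
| electric yellow|
|   computer fish|
|      big gentle|
|       bright it|

Derivation:
Line 1: ['cold', 'it', 'bus', 'take'] (min_width=16, slack=0)
Line 2: ['electric', 'yellow'] (min_width=15, slack=1)
Line 3: ['computer', 'fish'] (min_width=13, slack=3)
Line 4: ['big', 'gentle'] (min_width=10, slack=6)
Line 5: ['bright', 'it'] (min_width=9, slack=7)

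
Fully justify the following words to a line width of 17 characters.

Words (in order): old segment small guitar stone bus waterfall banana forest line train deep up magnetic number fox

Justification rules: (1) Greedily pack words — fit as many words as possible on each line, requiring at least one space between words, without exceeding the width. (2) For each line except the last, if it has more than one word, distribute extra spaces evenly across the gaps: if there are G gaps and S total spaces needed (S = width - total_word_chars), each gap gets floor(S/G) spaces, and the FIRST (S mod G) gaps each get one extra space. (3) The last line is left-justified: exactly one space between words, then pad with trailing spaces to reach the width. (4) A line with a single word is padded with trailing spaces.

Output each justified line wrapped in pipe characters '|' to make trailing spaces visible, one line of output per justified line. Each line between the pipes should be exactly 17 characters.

Answer: |old segment small|
|guitar  stone bus|
|waterfall  banana|
|forest line train|
|deep  up magnetic|
|number fox       |

Derivation:
Line 1: ['old', 'segment', 'small'] (min_width=17, slack=0)
Line 2: ['guitar', 'stone', 'bus'] (min_width=16, slack=1)
Line 3: ['waterfall', 'banana'] (min_width=16, slack=1)
Line 4: ['forest', 'line', 'train'] (min_width=17, slack=0)
Line 5: ['deep', 'up', 'magnetic'] (min_width=16, slack=1)
Line 6: ['number', 'fox'] (min_width=10, slack=7)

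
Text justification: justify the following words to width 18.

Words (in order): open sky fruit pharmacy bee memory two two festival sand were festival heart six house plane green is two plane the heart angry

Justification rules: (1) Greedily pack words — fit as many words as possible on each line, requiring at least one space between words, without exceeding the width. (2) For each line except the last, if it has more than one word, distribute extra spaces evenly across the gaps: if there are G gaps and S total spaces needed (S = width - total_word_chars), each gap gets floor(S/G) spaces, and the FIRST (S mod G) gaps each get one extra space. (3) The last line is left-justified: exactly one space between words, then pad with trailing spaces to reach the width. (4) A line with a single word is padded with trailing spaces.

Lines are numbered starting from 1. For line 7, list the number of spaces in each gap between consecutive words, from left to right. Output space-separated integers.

Line 1: ['open', 'sky', 'fruit'] (min_width=14, slack=4)
Line 2: ['pharmacy', 'bee'] (min_width=12, slack=6)
Line 3: ['memory', 'two', 'two'] (min_width=14, slack=4)
Line 4: ['festival', 'sand', 'were'] (min_width=18, slack=0)
Line 5: ['festival', 'heart', 'six'] (min_width=18, slack=0)
Line 6: ['house', 'plane', 'green'] (min_width=17, slack=1)
Line 7: ['is', 'two', 'plane', 'the'] (min_width=16, slack=2)
Line 8: ['heart', 'angry'] (min_width=11, slack=7)

Answer: 2 2 1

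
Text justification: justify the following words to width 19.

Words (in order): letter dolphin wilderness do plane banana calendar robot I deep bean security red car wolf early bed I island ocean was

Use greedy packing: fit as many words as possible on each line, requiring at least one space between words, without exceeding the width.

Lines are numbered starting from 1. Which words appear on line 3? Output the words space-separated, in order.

Line 1: ['letter', 'dolphin'] (min_width=14, slack=5)
Line 2: ['wilderness', 'do', 'plane'] (min_width=19, slack=0)
Line 3: ['banana', 'calendar'] (min_width=15, slack=4)
Line 4: ['robot', 'I', 'deep', 'bean'] (min_width=17, slack=2)
Line 5: ['security', 'red', 'car'] (min_width=16, slack=3)
Line 6: ['wolf', 'early', 'bed', 'I'] (min_width=16, slack=3)
Line 7: ['island', 'ocean', 'was'] (min_width=16, slack=3)

Answer: banana calendar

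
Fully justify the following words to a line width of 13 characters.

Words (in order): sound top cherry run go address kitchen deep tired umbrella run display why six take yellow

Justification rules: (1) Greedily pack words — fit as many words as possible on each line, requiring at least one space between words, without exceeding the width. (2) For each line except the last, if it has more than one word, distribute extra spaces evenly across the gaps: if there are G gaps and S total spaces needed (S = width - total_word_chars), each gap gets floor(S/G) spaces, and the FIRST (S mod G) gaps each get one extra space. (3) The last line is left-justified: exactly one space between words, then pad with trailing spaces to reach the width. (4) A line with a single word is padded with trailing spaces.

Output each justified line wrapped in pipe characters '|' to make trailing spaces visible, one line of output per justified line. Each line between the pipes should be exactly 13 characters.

Line 1: ['sound', 'top'] (min_width=9, slack=4)
Line 2: ['cherry', 'run', 'go'] (min_width=13, slack=0)
Line 3: ['address'] (min_width=7, slack=6)
Line 4: ['kitchen', 'deep'] (min_width=12, slack=1)
Line 5: ['tired'] (min_width=5, slack=8)
Line 6: ['umbrella', 'run'] (min_width=12, slack=1)
Line 7: ['display', 'why'] (min_width=11, slack=2)
Line 8: ['six', 'take'] (min_width=8, slack=5)
Line 9: ['yellow'] (min_width=6, slack=7)

Answer: |sound     top|
|cherry run go|
|address      |
|kitchen  deep|
|tired        |
|umbrella  run|
|display   why|
|six      take|
|yellow       |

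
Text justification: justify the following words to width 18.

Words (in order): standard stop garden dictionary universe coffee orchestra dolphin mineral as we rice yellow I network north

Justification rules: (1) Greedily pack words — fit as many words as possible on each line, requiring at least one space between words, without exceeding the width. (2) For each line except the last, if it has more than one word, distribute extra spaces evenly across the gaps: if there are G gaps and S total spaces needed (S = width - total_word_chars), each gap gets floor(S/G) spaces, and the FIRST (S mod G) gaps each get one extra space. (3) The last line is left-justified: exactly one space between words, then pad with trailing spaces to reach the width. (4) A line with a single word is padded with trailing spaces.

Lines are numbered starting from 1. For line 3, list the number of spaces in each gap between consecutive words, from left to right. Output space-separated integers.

Line 1: ['standard', 'stop'] (min_width=13, slack=5)
Line 2: ['garden', 'dictionary'] (min_width=17, slack=1)
Line 3: ['universe', 'coffee'] (min_width=15, slack=3)
Line 4: ['orchestra', 'dolphin'] (min_width=17, slack=1)
Line 5: ['mineral', 'as', 'we', 'rice'] (min_width=18, slack=0)
Line 6: ['yellow', 'I', 'network'] (min_width=16, slack=2)
Line 7: ['north'] (min_width=5, slack=13)

Answer: 4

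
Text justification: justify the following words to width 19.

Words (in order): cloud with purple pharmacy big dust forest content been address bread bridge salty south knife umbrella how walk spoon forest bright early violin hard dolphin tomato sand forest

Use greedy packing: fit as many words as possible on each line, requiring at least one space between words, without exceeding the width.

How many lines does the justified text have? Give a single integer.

Answer: 10

Derivation:
Line 1: ['cloud', 'with', 'purple'] (min_width=17, slack=2)
Line 2: ['pharmacy', 'big', 'dust'] (min_width=17, slack=2)
Line 3: ['forest', 'content', 'been'] (min_width=19, slack=0)
Line 4: ['address', 'bread'] (min_width=13, slack=6)
Line 5: ['bridge', 'salty', 'south'] (min_width=18, slack=1)
Line 6: ['knife', 'umbrella', 'how'] (min_width=18, slack=1)
Line 7: ['walk', 'spoon', 'forest'] (min_width=17, slack=2)
Line 8: ['bright', 'early', 'violin'] (min_width=19, slack=0)
Line 9: ['hard', 'dolphin', 'tomato'] (min_width=19, slack=0)
Line 10: ['sand', 'forest'] (min_width=11, slack=8)
Total lines: 10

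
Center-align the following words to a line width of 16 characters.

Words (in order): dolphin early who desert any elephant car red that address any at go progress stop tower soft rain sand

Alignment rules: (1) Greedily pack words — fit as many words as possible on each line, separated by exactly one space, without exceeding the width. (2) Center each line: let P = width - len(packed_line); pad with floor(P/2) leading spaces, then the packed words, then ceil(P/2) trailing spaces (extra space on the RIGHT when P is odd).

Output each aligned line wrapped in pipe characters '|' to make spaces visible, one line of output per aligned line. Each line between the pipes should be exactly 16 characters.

Answer: | dolphin early  |
| who desert any |
|elephant car red|
|that address any|
| at go progress |
|stop tower soft |
|   rain sand    |

Derivation:
Line 1: ['dolphin', 'early'] (min_width=13, slack=3)
Line 2: ['who', 'desert', 'any'] (min_width=14, slack=2)
Line 3: ['elephant', 'car', 'red'] (min_width=16, slack=0)
Line 4: ['that', 'address', 'any'] (min_width=16, slack=0)
Line 5: ['at', 'go', 'progress'] (min_width=14, slack=2)
Line 6: ['stop', 'tower', 'soft'] (min_width=15, slack=1)
Line 7: ['rain', 'sand'] (min_width=9, slack=7)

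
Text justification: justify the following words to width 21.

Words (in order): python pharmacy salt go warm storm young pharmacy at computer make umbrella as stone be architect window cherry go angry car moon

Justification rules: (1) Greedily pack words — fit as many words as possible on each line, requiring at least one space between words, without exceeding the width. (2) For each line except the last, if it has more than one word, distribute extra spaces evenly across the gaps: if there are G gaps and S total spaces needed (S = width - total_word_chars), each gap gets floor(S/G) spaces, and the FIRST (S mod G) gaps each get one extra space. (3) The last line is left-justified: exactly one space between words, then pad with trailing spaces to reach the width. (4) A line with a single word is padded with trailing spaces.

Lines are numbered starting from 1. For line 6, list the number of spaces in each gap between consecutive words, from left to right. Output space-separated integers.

Line 1: ['python', 'pharmacy', 'salt'] (min_width=20, slack=1)
Line 2: ['go', 'warm', 'storm', 'young'] (min_width=19, slack=2)
Line 3: ['pharmacy', 'at', 'computer'] (min_width=20, slack=1)
Line 4: ['make', 'umbrella', 'as'] (min_width=16, slack=5)
Line 5: ['stone', 'be', 'architect'] (min_width=18, slack=3)
Line 6: ['window', 'cherry', 'go'] (min_width=16, slack=5)
Line 7: ['angry', 'car', 'moon'] (min_width=14, slack=7)

Answer: 4 3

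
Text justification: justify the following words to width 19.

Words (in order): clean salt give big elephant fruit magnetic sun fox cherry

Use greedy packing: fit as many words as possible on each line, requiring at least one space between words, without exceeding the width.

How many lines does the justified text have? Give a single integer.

Answer: 4

Derivation:
Line 1: ['clean', 'salt', 'give', 'big'] (min_width=19, slack=0)
Line 2: ['elephant', 'fruit'] (min_width=14, slack=5)
Line 3: ['magnetic', 'sun', 'fox'] (min_width=16, slack=3)
Line 4: ['cherry'] (min_width=6, slack=13)
Total lines: 4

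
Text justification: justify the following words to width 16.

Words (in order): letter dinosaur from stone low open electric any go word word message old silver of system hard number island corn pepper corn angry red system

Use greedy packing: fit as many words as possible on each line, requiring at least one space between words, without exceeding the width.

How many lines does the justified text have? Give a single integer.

Answer: 10

Derivation:
Line 1: ['letter', 'dinosaur'] (min_width=15, slack=1)
Line 2: ['from', 'stone', 'low'] (min_width=14, slack=2)
Line 3: ['open', 'electric'] (min_width=13, slack=3)
Line 4: ['any', 'go', 'word', 'word'] (min_width=16, slack=0)
Line 5: ['message', 'old'] (min_width=11, slack=5)
Line 6: ['silver', 'of', 'system'] (min_width=16, slack=0)
Line 7: ['hard', 'number'] (min_width=11, slack=5)
Line 8: ['island', 'corn'] (min_width=11, slack=5)
Line 9: ['pepper', 'corn'] (min_width=11, slack=5)
Line 10: ['angry', 'red', 'system'] (min_width=16, slack=0)
Total lines: 10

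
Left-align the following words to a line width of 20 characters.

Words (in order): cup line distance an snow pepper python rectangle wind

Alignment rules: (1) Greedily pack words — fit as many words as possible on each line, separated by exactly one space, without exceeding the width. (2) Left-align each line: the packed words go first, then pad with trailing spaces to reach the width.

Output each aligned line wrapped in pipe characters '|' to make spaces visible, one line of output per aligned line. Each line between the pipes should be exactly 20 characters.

Answer: |cup line distance an|
|snow pepper python  |
|rectangle wind      |

Derivation:
Line 1: ['cup', 'line', 'distance', 'an'] (min_width=20, slack=0)
Line 2: ['snow', 'pepper', 'python'] (min_width=18, slack=2)
Line 3: ['rectangle', 'wind'] (min_width=14, slack=6)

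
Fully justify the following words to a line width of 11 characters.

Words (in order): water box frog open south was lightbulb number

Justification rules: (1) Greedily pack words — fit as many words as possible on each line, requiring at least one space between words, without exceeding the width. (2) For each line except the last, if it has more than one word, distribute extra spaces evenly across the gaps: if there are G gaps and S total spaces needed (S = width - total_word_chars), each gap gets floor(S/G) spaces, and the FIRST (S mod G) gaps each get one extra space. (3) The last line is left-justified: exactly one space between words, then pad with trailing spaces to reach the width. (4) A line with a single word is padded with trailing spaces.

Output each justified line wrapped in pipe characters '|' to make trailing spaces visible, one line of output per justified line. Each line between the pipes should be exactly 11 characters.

Answer: |water   box|
|frog   open|
|south   was|
|lightbulb  |
|number     |

Derivation:
Line 1: ['water', 'box'] (min_width=9, slack=2)
Line 2: ['frog', 'open'] (min_width=9, slack=2)
Line 3: ['south', 'was'] (min_width=9, slack=2)
Line 4: ['lightbulb'] (min_width=9, slack=2)
Line 5: ['number'] (min_width=6, slack=5)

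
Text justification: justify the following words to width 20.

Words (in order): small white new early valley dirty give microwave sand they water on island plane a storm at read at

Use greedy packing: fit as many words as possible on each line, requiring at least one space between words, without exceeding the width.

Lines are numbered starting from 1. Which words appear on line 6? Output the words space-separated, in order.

Line 1: ['small', 'white', 'new'] (min_width=15, slack=5)
Line 2: ['early', 'valley', 'dirty'] (min_width=18, slack=2)
Line 3: ['give', 'microwave', 'sand'] (min_width=19, slack=1)
Line 4: ['they', 'water', 'on', 'island'] (min_width=20, slack=0)
Line 5: ['plane', 'a', 'storm', 'at'] (min_width=16, slack=4)
Line 6: ['read', 'at'] (min_width=7, slack=13)

Answer: read at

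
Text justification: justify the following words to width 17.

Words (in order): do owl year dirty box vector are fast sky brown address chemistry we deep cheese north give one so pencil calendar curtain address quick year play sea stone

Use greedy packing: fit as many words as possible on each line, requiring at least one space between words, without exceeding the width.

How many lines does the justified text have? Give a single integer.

Line 1: ['do', 'owl', 'year', 'dirty'] (min_width=17, slack=0)
Line 2: ['box', 'vector', 'are'] (min_width=14, slack=3)
Line 3: ['fast', 'sky', 'brown'] (min_width=14, slack=3)
Line 4: ['address', 'chemistry'] (min_width=17, slack=0)
Line 5: ['we', 'deep', 'cheese'] (min_width=14, slack=3)
Line 6: ['north', 'give', 'one', 'so'] (min_width=17, slack=0)
Line 7: ['pencil', 'calendar'] (min_width=15, slack=2)
Line 8: ['curtain', 'address'] (min_width=15, slack=2)
Line 9: ['quick', 'year', 'play'] (min_width=15, slack=2)
Line 10: ['sea', 'stone'] (min_width=9, slack=8)
Total lines: 10

Answer: 10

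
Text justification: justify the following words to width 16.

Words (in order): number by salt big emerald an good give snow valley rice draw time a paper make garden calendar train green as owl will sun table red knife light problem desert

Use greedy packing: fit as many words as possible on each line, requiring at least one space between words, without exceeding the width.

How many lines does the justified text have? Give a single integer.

Line 1: ['number', 'by', 'salt'] (min_width=14, slack=2)
Line 2: ['big', 'emerald', 'an'] (min_width=14, slack=2)
Line 3: ['good', 'give', 'snow'] (min_width=14, slack=2)
Line 4: ['valley', 'rice', 'draw'] (min_width=16, slack=0)
Line 5: ['time', 'a', 'paper'] (min_width=12, slack=4)
Line 6: ['make', 'garden'] (min_width=11, slack=5)
Line 7: ['calendar', 'train'] (min_width=14, slack=2)
Line 8: ['green', 'as', 'owl'] (min_width=12, slack=4)
Line 9: ['will', 'sun', 'table'] (min_width=14, slack=2)
Line 10: ['red', 'knife', 'light'] (min_width=15, slack=1)
Line 11: ['problem', 'desert'] (min_width=14, slack=2)
Total lines: 11

Answer: 11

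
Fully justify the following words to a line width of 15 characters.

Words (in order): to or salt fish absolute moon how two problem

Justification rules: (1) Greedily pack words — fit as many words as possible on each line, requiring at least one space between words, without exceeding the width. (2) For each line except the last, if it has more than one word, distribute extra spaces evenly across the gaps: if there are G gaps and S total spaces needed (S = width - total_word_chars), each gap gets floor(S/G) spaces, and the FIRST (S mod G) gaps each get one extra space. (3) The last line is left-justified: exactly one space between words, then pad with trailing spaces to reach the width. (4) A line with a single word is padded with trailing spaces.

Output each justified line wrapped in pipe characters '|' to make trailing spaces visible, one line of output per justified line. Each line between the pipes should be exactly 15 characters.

Line 1: ['to', 'or', 'salt', 'fish'] (min_width=15, slack=0)
Line 2: ['absolute', 'moon'] (min_width=13, slack=2)
Line 3: ['how', 'two', 'problem'] (min_width=15, slack=0)

Answer: |to or salt fish|
|absolute   moon|
|how two problem|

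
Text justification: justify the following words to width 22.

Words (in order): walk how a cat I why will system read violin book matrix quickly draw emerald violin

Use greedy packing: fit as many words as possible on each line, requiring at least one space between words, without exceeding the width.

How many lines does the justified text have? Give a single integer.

Answer: 5

Derivation:
Line 1: ['walk', 'how', 'a', 'cat', 'I', 'why'] (min_width=20, slack=2)
Line 2: ['will', 'system', 'read'] (min_width=16, slack=6)
Line 3: ['violin', 'book', 'matrix'] (min_width=18, slack=4)
Line 4: ['quickly', 'draw', 'emerald'] (min_width=20, slack=2)
Line 5: ['violin'] (min_width=6, slack=16)
Total lines: 5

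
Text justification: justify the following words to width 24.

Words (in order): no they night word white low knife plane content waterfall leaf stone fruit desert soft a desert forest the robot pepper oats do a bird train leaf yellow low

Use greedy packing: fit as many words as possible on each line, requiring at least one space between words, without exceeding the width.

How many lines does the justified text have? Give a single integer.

Line 1: ['no', 'they', 'night', 'word', 'white'] (min_width=24, slack=0)
Line 2: ['low', 'knife', 'plane', 'content'] (min_width=23, slack=1)
Line 3: ['waterfall', 'leaf', 'stone'] (min_width=20, slack=4)
Line 4: ['fruit', 'desert', 'soft', 'a'] (min_width=19, slack=5)
Line 5: ['desert', 'forest', 'the', 'robot'] (min_width=23, slack=1)
Line 6: ['pepper', 'oats', 'do', 'a', 'bird'] (min_width=21, slack=3)
Line 7: ['train', 'leaf', 'yellow', 'low'] (min_width=21, slack=3)
Total lines: 7

Answer: 7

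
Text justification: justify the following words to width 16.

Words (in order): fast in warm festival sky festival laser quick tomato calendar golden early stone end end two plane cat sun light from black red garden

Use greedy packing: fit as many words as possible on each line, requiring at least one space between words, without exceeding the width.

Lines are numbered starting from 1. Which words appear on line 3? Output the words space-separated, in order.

Answer: festival laser

Derivation:
Line 1: ['fast', 'in', 'warm'] (min_width=12, slack=4)
Line 2: ['festival', 'sky'] (min_width=12, slack=4)
Line 3: ['festival', 'laser'] (min_width=14, slack=2)
Line 4: ['quick', 'tomato'] (min_width=12, slack=4)
Line 5: ['calendar', 'golden'] (min_width=15, slack=1)
Line 6: ['early', 'stone', 'end'] (min_width=15, slack=1)
Line 7: ['end', 'two', 'plane'] (min_width=13, slack=3)
Line 8: ['cat', 'sun', 'light'] (min_width=13, slack=3)
Line 9: ['from', 'black', 'red'] (min_width=14, slack=2)
Line 10: ['garden'] (min_width=6, slack=10)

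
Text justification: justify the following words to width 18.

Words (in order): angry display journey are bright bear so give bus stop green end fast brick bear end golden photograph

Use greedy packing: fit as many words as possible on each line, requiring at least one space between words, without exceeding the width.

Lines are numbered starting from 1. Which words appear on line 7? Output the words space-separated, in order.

Answer: photograph

Derivation:
Line 1: ['angry', 'display'] (min_width=13, slack=5)
Line 2: ['journey', 'are', 'bright'] (min_width=18, slack=0)
Line 3: ['bear', 'so', 'give', 'bus'] (min_width=16, slack=2)
Line 4: ['stop', 'green', 'end'] (min_width=14, slack=4)
Line 5: ['fast', 'brick', 'bear'] (min_width=15, slack=3)
Line 6: ['end', 'golden'] (min_width=10, slack=8)
Line 7: ['photograph'] (min_width=10, slack=8)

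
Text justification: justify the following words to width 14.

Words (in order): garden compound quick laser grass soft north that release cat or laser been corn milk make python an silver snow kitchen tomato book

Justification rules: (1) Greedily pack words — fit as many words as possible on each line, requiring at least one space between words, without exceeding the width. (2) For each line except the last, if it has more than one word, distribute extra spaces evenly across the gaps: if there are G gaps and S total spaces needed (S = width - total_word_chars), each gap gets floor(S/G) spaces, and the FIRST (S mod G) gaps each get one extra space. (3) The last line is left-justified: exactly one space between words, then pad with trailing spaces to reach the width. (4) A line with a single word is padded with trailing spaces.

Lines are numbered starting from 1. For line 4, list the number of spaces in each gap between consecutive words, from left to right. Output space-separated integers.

Line 1: ['garden'] (min_width=6, slack=8)
Line 2: ['compound', 'quick'] (min_width=14, slack=0)
Line 3: ['laser', 'grass'] (min_width=11, slack=3)
Line 4: ['soft', 'north'] (min_width=10, slack=4)
Line 5: ['that', 'release'] (min_width=12, slack=2)
Line 6: ['cat', 'or', 'laser'] (min_width=12, slack=2)
Line 7: ['been', 'corn', 'milk'] (min_width=14, slack=0)
Line 8: ['make', 'python', 'an'] (min_width=14, slack=0)
Line 9: ['silver', 'snow'] (min_width=11, slack=3)
Line 10: ['kitchen', 'tomato'] (min_width=14, slack=0)
Line 11: ['book'] (min_width=4, slack=10)

Answer: 5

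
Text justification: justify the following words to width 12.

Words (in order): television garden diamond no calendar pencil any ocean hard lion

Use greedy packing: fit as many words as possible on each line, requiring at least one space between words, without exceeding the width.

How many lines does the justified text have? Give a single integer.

Line 1: ['television'] (min_width=10, slack=2)
Line 2: ['garden'] (min_width=6, slack=6)
Line 3: ['diamond', 'no'] (min_width=10, slack=2)
Line 4: ['calendar'] (min_width=8, slack=4)
Line 5: ['pencil', 'any'] (min_width=10, slack=2)
Line 6: ['ocean', 'hard'] (min_width=10, slack=2)
Line 7: ['lion'] (min_width=4, slack=8)
Total lines: 7

Answer: 7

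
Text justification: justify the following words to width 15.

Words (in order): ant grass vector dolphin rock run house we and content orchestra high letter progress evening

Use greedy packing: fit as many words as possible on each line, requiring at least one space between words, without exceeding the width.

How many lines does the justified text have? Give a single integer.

Line 1: ['ant', 'grass'] (min_width=9, slack=6)
Line 2: ['vector', 'dolphin'] (min_width=14, slack=1)
Line 3: ['rock', 'run', 'house'] (min_width=14, slack=1)
Line 4: ['we', 'and', 'content'] (min_width=14, slack=1)
Line 5: ['orchestra', 'high'] (min_width=14, slack=1)
Line 6: ['letter', 'progress'] (min_width=15, slack=0)
Line 7: ['evening'] (min_width=7, slack=8)
Total lines: 7

Answer: 7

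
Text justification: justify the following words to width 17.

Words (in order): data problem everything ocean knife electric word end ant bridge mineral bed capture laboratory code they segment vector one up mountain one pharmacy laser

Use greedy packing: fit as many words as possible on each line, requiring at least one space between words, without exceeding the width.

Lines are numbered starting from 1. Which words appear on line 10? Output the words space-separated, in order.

Line 1: ['data', 'problem'] (min_width=12, slack=5)
Line 2: ['everything', 'ocean'] (min_width=16, slack=1)
Line 3: ['knife', 'electric'] (min_width=14, slack=3)
Line 4: ['word', 'end', 'ant'] (min_width=12, slack=5)
Line 5: ['bridge', 'mineral'] (min_width=14, slack=3)
Line 6: ['bed', 'capture'] (min_width=11, slack=6)
Line 7: ['laboratory', 'code'] (min_width=15, slack=2)
Line 8: ['they', 'segment'] (min_width=12, slack=5)
Line 9: ['vector', 'one', 'up'] (min_width=13, slack=4)
Line 10: ['mountain', 'one'] (min_width=12, slack=5)
Line 11: ['pharmacy', 'laser'] (min_width=14, slack=3)

Answer: mountain one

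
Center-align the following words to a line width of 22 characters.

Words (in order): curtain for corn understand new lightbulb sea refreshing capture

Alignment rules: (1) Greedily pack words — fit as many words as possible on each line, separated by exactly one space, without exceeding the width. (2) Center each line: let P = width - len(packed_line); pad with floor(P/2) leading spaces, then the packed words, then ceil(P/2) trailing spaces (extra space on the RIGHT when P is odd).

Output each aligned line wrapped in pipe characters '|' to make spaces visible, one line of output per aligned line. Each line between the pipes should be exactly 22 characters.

Line 1: ['curtain', 'for', 'corn'] (min_width=16, slack=6)
Line 2: ['understand', 'new'] (min_width=14, slack=8)
Line 3: ['lightbulb', 'sea'] (min_width=13, slack=9)
Line 4: ['refreshing', 'capture'] (min_width=18, slack=4)

Answer: |   curtain for corn   |
|    understand new    |
|    lightbulb sea     |
|  refreshing capture  |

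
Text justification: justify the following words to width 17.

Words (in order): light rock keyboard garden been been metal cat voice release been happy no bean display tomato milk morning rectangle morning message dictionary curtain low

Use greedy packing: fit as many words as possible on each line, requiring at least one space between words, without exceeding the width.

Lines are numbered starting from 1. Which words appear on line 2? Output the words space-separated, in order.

Answer: keyboard garden

Derivation:
Line 1: ['light', 'rock'] (min_width=10, slack=7)
Line 2: ['keyboard', 'garden'] (min_width=15, slack=2)
Line 3: ['been', 'been', 'metal'] (min_width=15, slack=2)
Line 4: ['cat', 'voice', 'release'] (min_width=17, slack=0)
Line 5: ['been', 'happy', 'no'] (min_width=13, slack=4)
Line 6: ['bean', 'display'] (min_width=12, slack=5)
Line 7: ['tomato', 'milk'] (min_width=11, slack=6)
Line 8: ['morning', 'rectangle'] (min_width=17, slack=0)
Line 9: ['morning', 'message'] (min_width=15, slack=2)
Line 10: ['dictionary'] (min_width=10, slack=7)
Line 11: ['curtain', 'low'] (min_width=11, slack=6)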